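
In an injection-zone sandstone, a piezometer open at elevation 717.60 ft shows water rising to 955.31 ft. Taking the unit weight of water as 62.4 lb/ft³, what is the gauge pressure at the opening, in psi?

P ≈ 103 psi

Pressure head ψ = h − z = 955.31 − 717.60 = 237.71 ft.
P = γ·ψ / 144 = 62.4 × 237.71 / 144 = 103 psi.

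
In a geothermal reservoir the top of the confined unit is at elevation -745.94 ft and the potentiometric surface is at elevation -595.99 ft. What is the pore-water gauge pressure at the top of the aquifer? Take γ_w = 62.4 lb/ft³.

Pressure head at the aquifer top: ψ = h − z = -595.99 − (-745.94) = 149.95 ft.
P = γψ/144 = 62.4 × 149.95 / 144 = 65.0 psi.

P ≈ 65.0 psi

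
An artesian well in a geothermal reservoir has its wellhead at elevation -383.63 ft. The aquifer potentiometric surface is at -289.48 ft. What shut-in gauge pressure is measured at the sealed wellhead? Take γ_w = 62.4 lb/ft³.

P ≈ 40.8 psi

Head above the cap: Δh = -289.48 − (-383.63) = 94.15 ft.
P = γΔh/144 = 62.4 × 94.15 / 144 = 40.8 psi.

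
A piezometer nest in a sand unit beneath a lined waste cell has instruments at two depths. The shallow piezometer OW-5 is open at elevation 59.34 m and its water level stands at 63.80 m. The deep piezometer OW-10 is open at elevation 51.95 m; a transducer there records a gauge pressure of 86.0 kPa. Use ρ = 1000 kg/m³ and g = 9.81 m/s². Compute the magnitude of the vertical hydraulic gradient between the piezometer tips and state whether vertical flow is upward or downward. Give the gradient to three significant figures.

|i_v| ≈ 0.417; vertical flow is downward

Total head at OW-5: h = 63.80 m (water level in the standpipe).
Pressure head at OW-10: ψ = P/(ρg) = 86.0×1000 / (1000 × 9.81) = 8.77 m.
Total head at OW-10: h = z + ψ = 51.95 + 8.77 = 60.72 m.
Δh = h(OW-5) − h(OW-10) = 63.80 − 60.72 = 3.08 m.
Vertical separation Δz = 59.34 − 51.95 = 7.39 m.
|i_v| = |Δh| / Δz = 3.08 / 7.39 = 0.417.
Head is higher in the shallow piezometer, so vertical flow is downward (recharge condition).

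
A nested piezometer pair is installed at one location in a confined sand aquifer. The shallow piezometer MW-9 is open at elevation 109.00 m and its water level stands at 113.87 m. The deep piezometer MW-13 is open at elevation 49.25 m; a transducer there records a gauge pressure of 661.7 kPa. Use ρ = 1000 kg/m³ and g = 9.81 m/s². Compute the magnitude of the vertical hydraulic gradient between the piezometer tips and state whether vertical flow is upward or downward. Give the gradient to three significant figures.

Total head at MW-9: h = 113.87 m (water level in the standpipe).
Pressure head at MW-13: ψ = P/(ρg) = 661.7×1000 / (1000 × 9.81) = 67.45 m.
Total head at MW-13: h = z + ψ = 49.25 + 67.45 = 116.70 m.
Δh = h(MW-9) − h(MW-13) = 113.87 − 116.70 = -2.83 m.
Vertical separation Δz = 109.00 − 49.25 = 59.75 m.
|i_v| = |Δh| / Δz = 2.83 / 59.75 = 0.0474.
Head is higher in the deep piezometer, so vertical flow is upward (discharge condition).

|i_v| ≈ 0.0474; vertical flow is upward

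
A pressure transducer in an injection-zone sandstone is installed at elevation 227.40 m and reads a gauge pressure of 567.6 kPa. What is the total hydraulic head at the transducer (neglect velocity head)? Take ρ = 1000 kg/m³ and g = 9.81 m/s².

ψ = P/(ρg) = 567.6×1000 / (1000 × 9.81) = 57.86 m.
h = z + ψ = 227.40 + 57.86 = 285.26 m.

h ≈ 285.26 m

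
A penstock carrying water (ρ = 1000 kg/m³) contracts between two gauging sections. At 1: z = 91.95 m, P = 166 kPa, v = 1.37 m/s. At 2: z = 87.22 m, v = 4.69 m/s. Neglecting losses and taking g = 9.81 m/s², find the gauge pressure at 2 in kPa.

Pressure head at 1: ψ₁ = P₁/(ρg) = 166×1000 / (1000 × 9.81) = 16.92 m.
Velocity heads: v₁²/2g = 1.37²/19.62 = 0.096 m; v₂²/2g = 4.69²/19.62 = 1.121 m.
Total head H = z₁ + ψ₁ + v₁²/2g = 91.95 + 16.92 + 0.096 = 108.97 m.
ψ₂ = H − z₂ − v₂²/2g = 108.97 − 87.22 − 1.121 = 20.63 m.
P₂ = ρgψ₂ = 1000 × 9.81 × 20.63 ≈ 202 kPa.

P₂ ≈ 202 kPa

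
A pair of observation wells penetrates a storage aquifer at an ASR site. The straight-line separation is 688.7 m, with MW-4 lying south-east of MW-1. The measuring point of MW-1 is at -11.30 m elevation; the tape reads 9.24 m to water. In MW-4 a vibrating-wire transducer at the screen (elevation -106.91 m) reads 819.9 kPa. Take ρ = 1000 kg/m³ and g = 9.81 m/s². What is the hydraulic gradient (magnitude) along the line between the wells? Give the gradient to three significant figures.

i ≈ 0.00405

Total head at MW-1: h = -11.30 − 9.24 = -20.54 m.
Pressure head at MW-4: ψ = P/(ρg) = 819.9×1000 / (1000 × 9.81) = 83.58 m.
Total head at MW-4: h = z + ψ = -106.91 + 83.58 = -23.33 m.
Head difference: h(MW-1) − h(MW-4) = -20.54 − (-23.33) = 2.79 m.
Hydraulic gradient: i = |Δh| / L = 2.79 / 688.7 = 0.00405.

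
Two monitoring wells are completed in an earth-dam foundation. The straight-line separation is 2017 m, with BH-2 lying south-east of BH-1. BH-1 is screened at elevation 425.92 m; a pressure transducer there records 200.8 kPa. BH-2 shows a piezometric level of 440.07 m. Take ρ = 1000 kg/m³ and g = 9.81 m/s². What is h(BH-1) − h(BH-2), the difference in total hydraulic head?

Δh ≈ 6.32 m

Pressure head at BH-1: ψ = P/(ρg) = 200.8×1000 / (1000 × 9.81) = 20.47 m.
Total head at BH-1: h = z + ψ = 425.92 + 20.47 = 446.39 m.
Total head at BH-2: h = 440.07 m (water level in the piezometer is the total head).
Head difference: h(BH-1) − h(BH-2) = 446.39 − 440.07 = 6.32 m.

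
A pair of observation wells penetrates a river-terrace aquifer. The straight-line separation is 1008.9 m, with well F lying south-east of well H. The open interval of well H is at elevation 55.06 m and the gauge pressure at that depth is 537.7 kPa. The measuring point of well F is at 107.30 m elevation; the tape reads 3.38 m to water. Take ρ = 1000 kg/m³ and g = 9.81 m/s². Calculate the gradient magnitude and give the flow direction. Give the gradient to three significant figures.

Pressure head at well H: ψ = P/(ρg) = 537.7×1000 / (1000 × 9.81) = 54.81 m.
Total head at well H: h = z + ψ = 55.06 + 54.81 = 109.87 m.
Total head at well F: h = 107.30 − 3.38 = 103.92 m.
Head difference: h(well H) − h(well F) = 109.87 − 103.92 = 5.95 m.
Hydraulic gradient: i = |Δh| / L = 5.95 / 1008.9 = 0.00590.
Flow is from higher to lower head: from well H toward well F, i.e. toward the south-east.

i ≈ 0.00590; groundwater flows toward the south-east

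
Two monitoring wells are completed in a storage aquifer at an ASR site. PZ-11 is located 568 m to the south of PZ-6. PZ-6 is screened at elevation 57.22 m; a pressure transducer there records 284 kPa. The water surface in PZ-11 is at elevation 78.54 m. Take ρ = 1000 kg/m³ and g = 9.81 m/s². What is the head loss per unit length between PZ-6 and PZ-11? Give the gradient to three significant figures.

Pressure head at PZ-6: ψ = P/(ρg) = 284×1000 / (1000 × 9.81) = 28.95 m.
Total head at PZ-6: h = z + ψ = 57.22 + 28.95 = 86.17 m.
Total head at PZ-11: h = 78.54 m (water level in the piezometer is the total head).
Head difference: h(PZ-6) − h(PZ-11) = 86.17 − 78.54 = 7.63 m.
Hydraulic gradient: i = |Δh| / L = 7.63 / 568 = 0.0134.

i ≈ 0.0134 m/m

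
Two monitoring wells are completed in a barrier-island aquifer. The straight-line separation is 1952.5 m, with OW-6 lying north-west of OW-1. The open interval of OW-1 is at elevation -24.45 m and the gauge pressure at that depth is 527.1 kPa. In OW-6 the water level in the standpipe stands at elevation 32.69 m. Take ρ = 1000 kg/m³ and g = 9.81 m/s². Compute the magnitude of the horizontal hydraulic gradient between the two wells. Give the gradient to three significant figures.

Pressure head at OW-1: ψ = P/(ρg) = 527.1×1000 / (1000 × 9.81) = 53.73 m.
Total head at OW-1: h = z + ψ = -24.45 + 53.73 = 29.28 m.
Total head at OW-6: h = 32.69 m (water level in the piezometer is the total head).
Head difference: h(OW-1) − h(OW-6) = 29.28 − 32.69 = -3.41 m.
Hydraulic gradient: i = |Δh| / L = 3.41 / 1952.5 = 0.00175.

i ≈ 0.00175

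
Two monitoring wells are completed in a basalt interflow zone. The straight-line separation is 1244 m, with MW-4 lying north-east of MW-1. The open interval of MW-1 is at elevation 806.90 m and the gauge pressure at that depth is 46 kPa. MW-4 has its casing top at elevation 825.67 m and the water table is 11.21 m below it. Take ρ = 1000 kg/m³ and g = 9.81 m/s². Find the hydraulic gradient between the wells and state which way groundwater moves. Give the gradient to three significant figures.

i ≈ 0.00231; groundwater flows toward the south-west

Pressure head at MW-1: ψ = P/(ρg) = 46×1000 / (1000 × 9.81) = 4.69 m.
Total head at MW-1: h = z + ψ = 806.90 + 4.69 = 811.59 m.
Total head at MW-4: h = 825.67 − 11.21 = 814.46 m.
Head difference: h(MW-1) − h(MW-4) = 811.59 − 814.46 = -2.87 m.
Hydraulic gradient: i = |Δh| / L = 2.87 / 1244 = 0.00231.
Flow is from higher to lower head: from MW-4 toward MW-1, i.e. toward the south-west.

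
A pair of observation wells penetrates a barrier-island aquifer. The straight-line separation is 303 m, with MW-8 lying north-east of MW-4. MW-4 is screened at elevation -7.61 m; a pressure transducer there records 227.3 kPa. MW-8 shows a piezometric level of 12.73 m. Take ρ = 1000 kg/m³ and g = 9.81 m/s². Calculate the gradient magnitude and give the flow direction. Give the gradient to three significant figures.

Pressure head at MW-4: ψ = P/(ρg) = 227.3×1000 / (1000 × 9.81) = 23.17 m.
Total head at MW-4: h = z + ψ = -7.61 + 23.17 = 15.56 m.
Total head at MW-8: h = 12.73 m (water level in the piezometer is the total head).
Head difference: h(MW-4) − h(MW-8) = 15.56 − 12.73 = 2.83 m.
Hydraulic gradient: i = |Δh| / L = 2.83 / 303 = 0.00934.
Flow is from higher to lower head: from MW-4 toward MW-8, i.e. toward the north-east.

i ≈ 0.00934; groundwater flows toward the north-east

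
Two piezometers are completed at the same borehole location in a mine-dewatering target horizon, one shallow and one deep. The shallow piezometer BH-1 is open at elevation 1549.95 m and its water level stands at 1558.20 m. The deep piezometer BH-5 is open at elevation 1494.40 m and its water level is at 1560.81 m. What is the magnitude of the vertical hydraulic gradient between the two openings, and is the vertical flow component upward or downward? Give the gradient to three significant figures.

Total head at BH-1: h = 1558.20 m (water level in the standpipe).
Total head at BH-5: h = 1560.81 m.
Δh = h(BH-1) − h(BH-5) = 1558.20 − 1560.81 = -2.61 m.
Vertical separation Δz = 1549.95 − 1494.40 = 55.55 m.
|i_v| = |Δh| / Δz = 2.61 / 55.55 = 0.0470.
Head is higher in the deep piezometer, so vertical flow is upward (discharge condition).

|i_v| ≈ 0.0470; vertical flow is upward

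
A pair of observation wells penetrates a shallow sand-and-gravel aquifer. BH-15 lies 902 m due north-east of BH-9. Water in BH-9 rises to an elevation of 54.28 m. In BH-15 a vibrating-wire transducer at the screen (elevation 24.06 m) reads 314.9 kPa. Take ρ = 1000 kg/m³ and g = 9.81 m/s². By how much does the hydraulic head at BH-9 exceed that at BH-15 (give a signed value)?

Total head at BH-9: h = 54.28 m (water level in the piezometer is the total head).
Pressure head at BH-15: ψ = P/(ρg) = 314.9×1000 / (1000 × 9.81) = 32.10 m.
Total head at BH-15: h = z + ψ = 24.06 + 32.10 = 56.16 m.
Head difference: h(BH-9) − h(BH-15) = 54.28 − 56.16 = -1.88 m.

Δh ≈ -1.88 m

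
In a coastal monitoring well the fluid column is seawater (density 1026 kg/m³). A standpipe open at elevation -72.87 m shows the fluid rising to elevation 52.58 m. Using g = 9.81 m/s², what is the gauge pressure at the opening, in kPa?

Pressure head ψ = h − z = 52.58 − (-72.87) = 125.45 m.
P = ρgψ = 1026 × 9.81 × 125.45 = 1262662 Pa ≈ 1260 kPa.

P ≈ 1260 kPa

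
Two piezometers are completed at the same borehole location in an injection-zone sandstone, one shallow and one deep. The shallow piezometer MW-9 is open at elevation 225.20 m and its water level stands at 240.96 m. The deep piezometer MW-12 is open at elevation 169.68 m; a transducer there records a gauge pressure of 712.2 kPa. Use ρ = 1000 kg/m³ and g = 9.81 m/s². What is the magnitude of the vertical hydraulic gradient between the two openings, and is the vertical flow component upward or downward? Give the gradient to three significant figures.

Total head at MW-9: h = 240.96 m (water level in the standpipe).
Pressure head at MW-12: ψ = P/(ρg) = 712.2×1000 / (1000 × 9.81) = 72.60 m.
Total head at MW-12: h = z + ψ = 169.68 + 72.60 = 242.28 m.
Δh = h(MW-9) − h(MW-12) = 240.96 − 242.28 = -1.32 m.
Vertical separation Δz = 225.20 − 169.68 = 55.52 m.
|i_v| = |Δh| / Δz = 1.32 / 55.52 = 0.0238.
Head is higher in the deep piezometer, so vertical flow is upward (discharge condition).

|i_v| ≈ 0.0238; vertical flow is upward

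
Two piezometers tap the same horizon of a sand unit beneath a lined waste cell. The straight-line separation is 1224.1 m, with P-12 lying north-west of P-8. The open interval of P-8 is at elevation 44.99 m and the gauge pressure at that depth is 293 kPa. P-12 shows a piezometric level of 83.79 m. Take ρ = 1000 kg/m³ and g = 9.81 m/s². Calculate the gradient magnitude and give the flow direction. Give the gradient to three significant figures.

Pressure head at P-8: ψ = P/(ρg) = 293×1000 / (1000 × 9.81) = 29.87 m.
Total head at P-8: h = z + ψ = 44.99 + 29.87 = 74.86 m.
Total head at P-12: h = 83.79 m (water level in the piezometer is the total head).
Head difference: h(P-8) − h(P-12) = 74.86 − 83.79 = -8.93 m.
Hydraulic gradient: i = |Δh| / L = 8.93 / 1224.1 = 0.00730.
Flow is from higher to lower head: from P-12 toward P-8, i.e. toward the south-east.

i ≈ 0.00730; groundwater flows toward the south-east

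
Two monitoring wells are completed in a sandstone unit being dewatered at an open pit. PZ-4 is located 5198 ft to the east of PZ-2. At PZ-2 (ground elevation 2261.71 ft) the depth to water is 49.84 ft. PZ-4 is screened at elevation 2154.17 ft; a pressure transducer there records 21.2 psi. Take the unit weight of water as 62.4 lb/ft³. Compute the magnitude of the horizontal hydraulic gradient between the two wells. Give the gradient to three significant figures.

Total head at PZ-2: h = 2261.71 − 49.84 = 2211.87 ft.
Pressure head at PZ-4: ψ = 144·P/γ = 144 × 21.2 / 62.4 = 48.92 ft.
Total head at PZ-4: h = z + ψ = 2154.17 + 48.92 = 2203.09 ft.
Head difference: h(PZ-2) − h(PZ-4) = 2211.87 − 2203.09 = 8.78 ft.
Hydraulic gradient: i = |Δh| / L = 8.78 / 5198 = 0.00169.

i ≈ 0.00169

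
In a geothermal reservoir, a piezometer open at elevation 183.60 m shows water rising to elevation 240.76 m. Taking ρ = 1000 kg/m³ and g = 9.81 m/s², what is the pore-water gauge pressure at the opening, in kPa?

P ≈ 561 kPa

Pressure head ψ = h − z = 240.76 − 183.60 = 57.16 m.
P = ρgψ = 1000 × 9.81 × 57.16 = 560740 Pa ≈ 561 kPa.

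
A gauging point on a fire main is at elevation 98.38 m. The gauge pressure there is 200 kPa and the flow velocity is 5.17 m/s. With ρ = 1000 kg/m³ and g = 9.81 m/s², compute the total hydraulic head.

Pressure head ψ = P/(ρg) = 200×1000 / (1000 × 9.81) = 20.39 m.
Velocity head = v²/(2g) = 5.17² / (2 × 9.81) = 1.362 m.
h = z + ψ + v²/(2g) = 98.38 + 20.39 + 1.362 = 120.13 m.

h ≈ 120.13 m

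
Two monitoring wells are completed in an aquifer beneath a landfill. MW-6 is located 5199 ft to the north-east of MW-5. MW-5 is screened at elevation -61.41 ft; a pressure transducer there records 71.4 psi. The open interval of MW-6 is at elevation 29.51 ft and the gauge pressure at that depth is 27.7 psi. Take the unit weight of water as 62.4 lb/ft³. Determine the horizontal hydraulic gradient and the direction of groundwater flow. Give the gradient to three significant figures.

Pressure head at MW-5: ψ = 144·P/γ = 144 × 71.4 / 62.4 = 164.77 ft.
Total head at MW-5: h = z + ψ = -61.41 + 164.77 = 103.36 ft.
Pressure head at MW-6: ψ = 144·P/γ = 144 × 27.7 / 62.4 = 63.92 ft.
Total head at MW-6: h = z + ψ = 29.51 + 63.92 = 93.43 ft.
Head difference: h(MW-5) − h(MW-6) = 103.36 − 93.43 = 9.93 ft.
Hydraulic gradient: i = |Δh| / L = 9.93 / 5199 = 0.00191.
Flow is from higher to lower head: from MW-5 toward MW-6, i.e. toward the north-east.

i ≈ 0.00191; groundwater flows toward the north-east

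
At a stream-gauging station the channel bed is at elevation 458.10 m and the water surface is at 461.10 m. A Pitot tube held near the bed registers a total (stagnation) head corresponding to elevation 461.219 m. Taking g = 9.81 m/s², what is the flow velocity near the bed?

v ≈ 1.53 m/s

Near the bed, under hydrostatic conditions, the piezometric head (z + ψ) equals the free-surface elevation, 461.10 m.
Velocity head = total − piezometric = 461.219 − 461.10 = 0.119 m.
v = √(2g·h_v) = √(2 × 9.81 × 0.119) = 1.53 m/s.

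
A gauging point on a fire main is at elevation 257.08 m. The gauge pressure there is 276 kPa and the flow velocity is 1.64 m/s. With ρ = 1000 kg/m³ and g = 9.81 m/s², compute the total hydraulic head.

Pressure head ψ = P/(ρg) = 276×1000 / (1000 × 9.81) = 28.13 m.
Velocity head = v²/(2g) = 1.64² / (2 × 9.81) = 0.137 m.
h = z + ψ + v²/(2g) = 257.08 + 28.13 + 0.137 = 285.35 m.

h ≈ 285.35 m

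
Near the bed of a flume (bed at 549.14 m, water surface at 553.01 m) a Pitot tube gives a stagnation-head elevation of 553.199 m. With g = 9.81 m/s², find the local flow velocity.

v ≈ 1.93 m/s

Near the bed, under hydrostatic conditions, the piezometric head (z + ψ) equals the free-surface elevation, 553.01 m.
Velocity head = total − piezometric = 553.199 − 553.01 = 0.189 m.
v = √(2g·h_v) = √(2 × 9.81 × 0.189) = 1.93 m/s.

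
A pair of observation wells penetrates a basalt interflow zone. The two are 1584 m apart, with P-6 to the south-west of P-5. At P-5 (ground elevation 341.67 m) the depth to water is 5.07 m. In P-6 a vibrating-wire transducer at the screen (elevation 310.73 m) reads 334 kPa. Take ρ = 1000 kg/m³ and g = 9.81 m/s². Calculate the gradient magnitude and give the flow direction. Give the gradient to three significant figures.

Total head at P-5: h = 341.67 − 5.07 = 336.60 m.
Pressure head at P-6: ψ = P/(ρg) = 334×1000 / (1000 × 9.81) = 34.05 m.
Total head at P-6: h = z + ψ = 310.73 + 34.05 = 344.78 m.
Head difference: h(P-5) − h(P-6) = 336.60 − 344.78 = -8.18 m.
Hydraulic gradient: i = |Δh| / L = 8.18 / 1584 = 0.00516.
Flow is from higher to lower head: from P-6 toward P-5, i.e. toward the north-east.

i ≈ 0.00516; groundwater flows toward the north-east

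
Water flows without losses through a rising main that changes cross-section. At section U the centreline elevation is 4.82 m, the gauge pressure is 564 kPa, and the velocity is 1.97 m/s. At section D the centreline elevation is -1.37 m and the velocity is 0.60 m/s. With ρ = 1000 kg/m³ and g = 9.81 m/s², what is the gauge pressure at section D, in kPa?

Pressure head at U: ψ₁ = P₁/(ρg) = 564×1000 / (1000 × 9.81) = 57.49 m.
Velocity heads: v₁²/2g = 1.97²/19.62 = 0.198 m; v₂²/2g = 0.60²/19.62 = 0.018 m.
Total head H = z₁ + ψ₁ + v₁²/2g = 4.82 + 57.49 + 0.198 = 62.51 m.
ψ₂ = H − z₂ − v₂²/2g = 62.51 − (-1.37) − 0.018 = 63.86 m.
P₂ = ρgψ₂ = 1000 × 9.81 × 63.86 ≈ 626 kPa.

P₂ ≈ 626 kPa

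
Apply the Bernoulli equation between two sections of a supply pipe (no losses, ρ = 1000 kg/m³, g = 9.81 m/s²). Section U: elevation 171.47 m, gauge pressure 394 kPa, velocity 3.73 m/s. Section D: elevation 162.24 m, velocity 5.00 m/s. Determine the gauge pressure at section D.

Pressure head at U: ψ₁ = P₁/(ρg) = 394×1000 / (1000 × 9.81) = 40.16 m.
Velocity heads: v₁²/2g = 3.73²/19.62 = 0.709 m; v₂²/2g = 5.00²/19.62 = 1.274 m.
Total head H = z₁ + ψ₁ + v₁²/2g = 171.47 + 40.16 + 0.709 = 212.34 m.
ψ₂ = H − z₂ − v₂²/2g = 212.34 − 162.24 − 1.274 = 48.83 m.
P₂ = ρgψ₂ = 1000 × 9.81 × 48.83 ≈ 479 kPa.

P₂ ≈ 479 kPa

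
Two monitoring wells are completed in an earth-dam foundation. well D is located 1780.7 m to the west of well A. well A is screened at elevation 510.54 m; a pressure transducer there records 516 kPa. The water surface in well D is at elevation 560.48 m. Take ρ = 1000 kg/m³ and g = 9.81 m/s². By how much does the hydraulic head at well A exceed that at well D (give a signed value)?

Δh ≈ 2.66 m

Pressure head at well A: ψ = P/(ρg) = 516×1000 / (1000 × 9.81) = 52.60 m.
Total head at well A: h = z + ψ = 510.54 + 52.60 = 563.14 m.
Total head at well D: h = 560.48 m (water level in the piezometer is the total head).
Head difference: h(well A) − h(well D) = 563.14 − 560.48 = 2.66 m.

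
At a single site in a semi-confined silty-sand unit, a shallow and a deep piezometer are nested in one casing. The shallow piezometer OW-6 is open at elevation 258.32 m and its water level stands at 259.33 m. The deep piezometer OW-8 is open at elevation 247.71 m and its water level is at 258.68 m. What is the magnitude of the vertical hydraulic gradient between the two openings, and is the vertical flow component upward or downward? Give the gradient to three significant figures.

Total head at OW-6: h = 259.33 m (water level in the standpipe).
Total head at OW-8: h = 258.68 m.
Δh = h(OW-6) − h(OW-8) = 259.33 − 258.68 = 0.65 m.
Vertical separation Δz = 258.32 − 247.71 = 10.61 m.
|i_v| = |Δh| / Δz = 0.65 / 10.61 = 0.0613.
Head is higher in the shallow piezometer, so vertical flow is downward (recharge condition).

|i_v| ≈ 0.0613; vertical flow is downward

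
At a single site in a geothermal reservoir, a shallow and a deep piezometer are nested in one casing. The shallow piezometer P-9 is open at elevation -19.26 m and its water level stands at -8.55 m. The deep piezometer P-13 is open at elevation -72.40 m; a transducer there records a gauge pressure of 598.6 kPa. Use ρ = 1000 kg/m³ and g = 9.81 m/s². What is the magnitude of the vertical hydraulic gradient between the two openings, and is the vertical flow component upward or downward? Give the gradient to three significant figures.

|i_v| ≈ 0.0533; vertical flow is downward

Total head at P-9: h = -8.55 m (water level in the standpipe).
Pressure head at P-13: ψ = P/(ρg) = 598.6×1000 / (1000 × 9.81) = 61.02 m.
Total head at P-13: h = z + ψ = -72.40 + 61.02 = -11.38 m.
Δh = h(P-9) − h(P-13) = -8.55 − (-11.38) = 2.83 m.
Vertical separation Δz = -19.26 − (-72.40) = 53.14 m.
|i_v| = |Δh| / Δz = 2.83 / 53.14 = 0.0533.
Head is higher in the shallow piezometer, so vertical flow is downward (recharge condition).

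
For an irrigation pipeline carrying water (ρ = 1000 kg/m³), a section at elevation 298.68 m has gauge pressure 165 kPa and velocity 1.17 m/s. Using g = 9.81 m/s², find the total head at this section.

h ≈ 315.57 m

Pressure head ψ = P/(ρg) = 165×1000 / (1000 × 9.81) = 16.82 m.
Velocity head = v²/(2g) = 1.17² / (2 × 9.81) = 0.070 m.
h = z + ψ + v²/(2g) = 298.68 + 16.82 + 0.070 = 315.57 m.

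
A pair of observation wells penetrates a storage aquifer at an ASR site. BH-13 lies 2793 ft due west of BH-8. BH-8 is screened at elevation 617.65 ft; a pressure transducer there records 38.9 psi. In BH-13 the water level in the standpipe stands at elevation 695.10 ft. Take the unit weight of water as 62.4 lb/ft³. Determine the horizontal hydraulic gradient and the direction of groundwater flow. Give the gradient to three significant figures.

i ≈ 0.00441; groundwater flows toward the west

Pressure head at BH-8: ψ = 144·P/γ = 144 × 38.9 / 62.4 = 89.77 ft.
Total head at BH-8: h = z + ψ = 617.65 + 89.77 = 707.42 ft.
Total head at BH-13: h = 695.10 ft (water level in the piezometer is the total head).
Head difference: h(BH-8) − h(BH-13) = 707.42 − 695.10 = 12.32 ft.
Hydraulic gradient: i = |Δh| / L = 12.32 / 2793 = 0.00441.
Flow is from higher to lower head: from BH-8 toward BH-13, i.e. toward the west.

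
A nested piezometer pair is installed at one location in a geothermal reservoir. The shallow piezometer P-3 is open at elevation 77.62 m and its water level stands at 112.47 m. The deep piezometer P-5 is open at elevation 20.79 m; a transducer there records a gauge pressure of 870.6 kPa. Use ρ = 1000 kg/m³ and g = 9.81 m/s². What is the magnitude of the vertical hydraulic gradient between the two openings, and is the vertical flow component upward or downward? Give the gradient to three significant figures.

Total head at P-3: h = 112.47 m (water level in the standpipe).
Pressure head at P-5: ψ = P/(ρg) = 870.6×1000 / (1000 × 9.81) = 88.75 m.
Total head at P-5: h = z + ψ = 20.79 + 88.75 = 109.54 m.
Δh = h(P-3) − h(P-5) = 112.47 − 109.54 = 2.93 m.
Vertical separation Δz = 77.62 − 20.79 = 56.83 m.
|i_v| = |Δh| / Δz = 2.93 / 56.83 = 0.0516.
Head is higher in the shallow piezometer, so vertical flow is downward (recharge condition).

|i_v| ≈ 0.0516; vertical flow is downward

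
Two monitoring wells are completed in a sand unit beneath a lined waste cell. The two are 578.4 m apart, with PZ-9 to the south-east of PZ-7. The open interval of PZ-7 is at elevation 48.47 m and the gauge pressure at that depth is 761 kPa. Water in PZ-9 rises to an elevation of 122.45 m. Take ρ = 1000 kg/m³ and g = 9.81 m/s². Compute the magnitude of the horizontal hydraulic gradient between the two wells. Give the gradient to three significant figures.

i ≈ 0.00621

Pressure head at PZ-7: ψ = P/(ρg) = 761×1000 / (1000 × 9.81) = 77.57 m.
Total head at PZ-7: h = z + ψ = 48.47 + 77.57 = 126.04 m.
Total head at PZ-9: h = 122.45 m (water level in the piezometer is the total head).
Head difference: h(PZ-7) − h(PZ-9) = 126.04 − 122.45 = 3.59 m.
Hydraulic gradient: i = |Δh| / L = 3.59 / 578.4 = 0.00621.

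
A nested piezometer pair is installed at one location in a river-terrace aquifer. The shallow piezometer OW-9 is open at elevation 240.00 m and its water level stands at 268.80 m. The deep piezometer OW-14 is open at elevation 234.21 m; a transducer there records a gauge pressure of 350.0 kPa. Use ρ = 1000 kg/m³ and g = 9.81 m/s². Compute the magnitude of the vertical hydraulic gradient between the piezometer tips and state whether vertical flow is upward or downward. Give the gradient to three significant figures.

Total head at OW-9: h = 268.80 m (water level in the standpipe).
Pressure head at OW-14: ψ = P/(ρg) = 350.0×1000 / (1000 × 9.81) = 35.68 m.
Total head at OW-14: h = z + ψ = 234.21 + 35.68 = 269.89 m.
Δh = h(OW-9) − h(OW-14) = 268.80 − 269.89 = -1.09 m.
Vertical separation Δz = 240.00 − 234.21 = 5.79 m.
|i_v| = |Δh| / Δz = 1.09 / 5.79 = 0.188.
Head is higher in the deep piezometer, so vertical flow is upward (discharge condition).

|i_v| ≈ 0.188; vertical flow is upward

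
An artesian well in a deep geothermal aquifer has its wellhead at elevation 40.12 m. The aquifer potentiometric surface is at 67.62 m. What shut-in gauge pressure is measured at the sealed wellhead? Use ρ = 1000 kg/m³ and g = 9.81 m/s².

Head above the cap: Δh = 67.62 − 40.12 = 27.50 m.
P = ρgΔh = 1000 × 9.81 × 27.50 = 269775 Pa ≈ 270 kPa.

P ≈ 270 kPa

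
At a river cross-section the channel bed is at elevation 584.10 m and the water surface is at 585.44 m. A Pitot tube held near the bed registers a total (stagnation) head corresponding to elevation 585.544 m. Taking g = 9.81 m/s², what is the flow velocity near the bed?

v ≈ 1.43 m/s

Near the bed, under hydrostatic conditions, the piezometric head (z + ψ) equals the free-surface elevation, 585.44 m.
Velocity head = total − piezometric = 585.544 − 585.44 = 0.104 m.
v = √(2g·h_v) = √(2 × 9.81 × 0.104) = 1.43 m/s.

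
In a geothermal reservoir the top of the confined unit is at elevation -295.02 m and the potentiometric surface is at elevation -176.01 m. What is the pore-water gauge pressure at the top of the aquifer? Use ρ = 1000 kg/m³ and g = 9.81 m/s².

Pressure head at the aquifer top: ψ = h − z = -176.01 − (-295.02) = 119.01 m.
P = ρgψ = 1000 × 9.81 × 119.01 = 1167488 Pa ≈ 1170 kPa.

P ≈ 1170 kPa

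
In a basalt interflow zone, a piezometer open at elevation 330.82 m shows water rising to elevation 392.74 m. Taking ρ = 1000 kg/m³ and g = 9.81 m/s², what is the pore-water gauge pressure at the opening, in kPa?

P ≈ 607 kPa

Pressure head ψ = h − z = 392.74 − 330.82 = 61.92 m.
P = ρgψ = 1000 × 9.81 × 61.92 = 607435 Pa ≈ 607 kPa.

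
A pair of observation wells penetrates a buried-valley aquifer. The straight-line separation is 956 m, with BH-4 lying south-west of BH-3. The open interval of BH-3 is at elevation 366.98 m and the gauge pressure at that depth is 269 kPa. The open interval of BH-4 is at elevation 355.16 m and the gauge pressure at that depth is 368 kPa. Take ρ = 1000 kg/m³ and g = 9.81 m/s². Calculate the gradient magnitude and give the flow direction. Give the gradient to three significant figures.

i ≈ 0.00181; groundwater flows toward the south-west

Pressure head at BH-3: ψ = P/(ρg) = 269×1000 / (1000 × 9.81) = 27.42 m.
Total head at BH-3: h = z + ψ = 366.98 + 27.42 = 394.40 m.
Pressure head at BH-4: ψ = P/(ρg) = 368×1000 / (1000 × 9.81) = 37.51 m.
Total head at BH-4: h = z + ψ = 355.16 + 37.51 = 392.67 m.
Head difference: h(BH-3) − h(BH-4) = 394.40 − 392.67 = 1.73 m.
Hydraulic gradient: i = |Δh| / L = 1.73 / 956 = 0.00181.
Flow is from higher to lower head: from BH-3 toward BH-4, i.e. toward the south-west.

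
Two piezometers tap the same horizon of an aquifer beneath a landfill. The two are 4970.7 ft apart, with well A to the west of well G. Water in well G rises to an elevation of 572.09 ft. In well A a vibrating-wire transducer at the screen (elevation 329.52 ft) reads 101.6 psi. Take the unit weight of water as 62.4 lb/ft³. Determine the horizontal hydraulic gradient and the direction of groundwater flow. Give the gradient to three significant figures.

Total head at well G: h = 572.09 ft (water level in the piezometer is the total head).
Pressure head at well A: ψ = 144·P/γ = 144 × 101.6 / 62.4 = 234.46 ft.
Total head at well A: h = z + ψ = 329.52 + 234.46 = 563.98 ft.
Head difference: h(well G) − h(well A) = 572.09 − 563.98 = 8.11 ft.
Hydraulic gradient: i = |Δh| / L = 8.11 / 4970.7 = 0.00163.
Flow is from higher to lower head: from well G toward well A, i.e. toward the west.

i ≈ 0.00163; groundwater flows toward the west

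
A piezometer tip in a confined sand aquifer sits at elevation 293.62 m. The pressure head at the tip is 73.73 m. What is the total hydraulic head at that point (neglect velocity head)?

h ≈ 367.35 m

h = z + ψ = 293.62 + 73.73 = 367.35 m.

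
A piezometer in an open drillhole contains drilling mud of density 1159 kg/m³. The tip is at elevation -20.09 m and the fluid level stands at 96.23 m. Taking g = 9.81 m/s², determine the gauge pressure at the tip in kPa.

Pressure head ψ = h − z = 96.23 − (-20.09) = 116.32 m.
P = ρgψ = 1159 × 9.81 × 116.32 = 1322534 Pa ≈ 1320 kPa.

P ≈ 1320 kPa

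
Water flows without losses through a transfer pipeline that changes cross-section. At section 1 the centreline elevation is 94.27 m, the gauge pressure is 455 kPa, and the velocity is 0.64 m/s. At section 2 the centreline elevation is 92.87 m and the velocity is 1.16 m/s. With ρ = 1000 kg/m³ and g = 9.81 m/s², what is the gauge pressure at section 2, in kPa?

P₂ ≈ 468 kPa

Pressure head at 1: ψ₁ = P₁/(ρg) = 455×1000 / (1000 × 9.81) = 46.38 m.
Velocity heads: v₁²/2g = 0.64²/19.62 = 0.021 m; v₂²/2g = 1.16²/19.62 = 0.069 m.
Total head H = z₁ + ψ₁ + v₁²/2g = 94.27 + 46.38 + 0.021 = 140.67 m.
ψ₂ = H − z₂ − v₂²/2g = 140.67 − 92.87 − 0.069 = 47.73 m.
P₂ = ρgψ₂ = 1000 × 9.81 × 47.73 ≈ 468 kPa.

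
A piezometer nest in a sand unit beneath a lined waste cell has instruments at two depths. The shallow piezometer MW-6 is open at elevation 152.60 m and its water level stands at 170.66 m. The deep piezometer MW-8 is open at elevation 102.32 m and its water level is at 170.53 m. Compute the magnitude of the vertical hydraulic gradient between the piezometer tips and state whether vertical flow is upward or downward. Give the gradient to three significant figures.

Total head at MW-6: h = 170.66 m (water level in the standpipe).
Total head at MW-8: h = 170.53 m.
Δh = h(MW-6) − h(MW-8) = 170.66 − 170.53 = 0.13 m.
Vertical separation Δz = 152.60 − 102.32 = 50.28 m.
|i_v| = |Δh| / Δz = 0.13 / 50.28 = 0.00259.
Head is higher in the shallow piezometer, so vertical flow is downward (recharge condition).

|i_v| ≈ 0.00259; vertical flow is downward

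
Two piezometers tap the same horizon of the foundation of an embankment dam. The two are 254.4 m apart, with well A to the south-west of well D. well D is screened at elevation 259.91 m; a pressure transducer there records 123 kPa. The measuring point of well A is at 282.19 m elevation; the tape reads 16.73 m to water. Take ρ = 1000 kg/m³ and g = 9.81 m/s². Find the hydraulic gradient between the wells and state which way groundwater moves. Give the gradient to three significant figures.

i ≈ 0.0275; groundwater flows toward the south-west

Pressure head at well D: ψ = P/(ρg) = 123×1000 / (1000 × 9.81) = 12.54 m.
Total head at well D: h = z + ψ = 259.91 + 12.54 = 272.45 m.
Total head at well A: h = 282.19 − 16.73 = 265.46 m.
Head difference: h(well D) − h(well A) = 272.45 − 265.46 = 6.99 m.
Hydraulic gradient: i = |Δh| / L = 6.99 / 254.4 = 0.0275.
Flow is from higher to lower head: from well D toward well A, i.e. toward the south-west.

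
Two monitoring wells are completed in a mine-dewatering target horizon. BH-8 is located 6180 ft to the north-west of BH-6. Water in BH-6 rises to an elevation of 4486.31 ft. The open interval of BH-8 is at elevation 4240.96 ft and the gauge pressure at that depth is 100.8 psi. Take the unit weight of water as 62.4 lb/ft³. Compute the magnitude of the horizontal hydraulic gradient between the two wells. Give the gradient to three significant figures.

Total head at BH-6: h = 4486.31 ft (water level in the piezometer is the total head).
Pressure head at BH-8: ψ = 144·P/γ = 144 × 100.8 / 62.4 = 232.62 ft.
Total head at BH-8: h = z + ψ = 4240.96 + 232.62 = 4473.58 ft.
Head difference: h(BH-6) − h(BH-8) = 4486.31 − 4473.58 = 12.73 ft.
Hydraulic gradient: i = |Δh| / L = 12.73 / 6180 = 0.00206.

i ≈ 0.00206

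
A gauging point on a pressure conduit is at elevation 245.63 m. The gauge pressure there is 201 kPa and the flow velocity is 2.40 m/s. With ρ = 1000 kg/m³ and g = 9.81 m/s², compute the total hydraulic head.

h ≈ 266.41 m

Pressure head ψ = P/(ρg) = 201×1000 / (1000 × 9.81) = 20.49 m.
Velocity head = v²/(2g) = 2.40² / (2 × 9.81) = 0.294 m.
h = z + ψ + v²/(2g) = 245.63 + 20.49 + 0.294 = 266.41 m.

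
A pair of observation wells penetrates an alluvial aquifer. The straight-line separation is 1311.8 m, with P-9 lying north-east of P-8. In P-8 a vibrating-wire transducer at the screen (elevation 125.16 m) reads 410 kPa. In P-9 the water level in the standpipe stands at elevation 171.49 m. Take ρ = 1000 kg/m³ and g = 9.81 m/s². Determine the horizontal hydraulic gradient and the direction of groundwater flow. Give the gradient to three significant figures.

i ≈ 0.00346; groundwater flows toward the south-west

Pressure head at P-8: ψ = P/(ρg) = 410×1000 / (1000 × 9.81) = 41.79 m.
Total head at P-8: h = z + ψ = 125.16 + 41.79 = 166.95 m.
Total head at P-9: h = 171.49 m (water level in the piezometer is the total head).
Head difference: h(P-8) − h(P-9) = 166.95 − 171.49 = -4.54 m.
Hydraulic gradient: i = |Δh| / L = 4.54 / 1311.8 = 0.00346.
Flow is from higher to lower head: from P-9 toward P-8, i.e. toward the south-west.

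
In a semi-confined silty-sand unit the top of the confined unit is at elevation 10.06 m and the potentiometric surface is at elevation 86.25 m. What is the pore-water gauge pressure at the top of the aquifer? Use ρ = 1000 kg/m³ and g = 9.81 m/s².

P ≈ 747 kPa

Pressure head at the aquifer top: ψ = h − z = 86.25 − 10.06 = 76.19 m.
P = ρgψ = 1000 × 9.81 × 76.19 = 747424 Pa ≈ 747 kPa.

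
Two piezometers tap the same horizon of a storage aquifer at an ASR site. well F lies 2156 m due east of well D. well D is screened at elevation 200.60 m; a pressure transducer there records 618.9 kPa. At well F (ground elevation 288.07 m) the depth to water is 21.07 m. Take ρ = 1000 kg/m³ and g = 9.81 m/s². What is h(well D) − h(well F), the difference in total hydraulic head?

Pressure head at well D: ψ = P/(ρg) = 618.9×1000 / (1000 × 9.81) = 63.09 m.
Total head at well D: h = z + ψ = 200.60 + 63.09 = 263.69 m.
Total head at well F: h = 288.07 − 21.07 = 267.00 m.
Head difference: h(well D) − h(well F) = 263.69 − 267.00 = -3.31 m.

Δh ≈ -3.31 m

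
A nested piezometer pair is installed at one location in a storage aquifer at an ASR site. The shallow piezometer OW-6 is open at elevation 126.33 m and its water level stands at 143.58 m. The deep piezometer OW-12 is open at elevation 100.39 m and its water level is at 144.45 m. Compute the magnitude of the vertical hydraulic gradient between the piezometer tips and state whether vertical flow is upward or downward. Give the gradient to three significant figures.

|i_v| ≈ 0.0335; vertical flow is upward

Total head at OW-6: h = 143.58 m (water level in the standpipe).
Total head at OW-12: h = 144.45 m.
Δh = h(OW-6) − h(OW-12) = 143.58 − 144.45 = -0.87 m.
Vertical separation Δz = 126.33 − 100.39 = 25.94 m.
|i_v| = |Δh| / Δz = 0.87 / 25.94 = 0.0335.
Head is higher in the deep piezometer, so vertical flow is upward (discharge condition).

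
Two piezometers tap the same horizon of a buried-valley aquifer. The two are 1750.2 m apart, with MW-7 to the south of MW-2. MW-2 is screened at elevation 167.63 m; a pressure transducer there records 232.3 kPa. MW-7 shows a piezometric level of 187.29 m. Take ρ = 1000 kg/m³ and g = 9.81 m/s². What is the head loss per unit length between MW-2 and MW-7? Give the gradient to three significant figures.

Pressure head at MW-2: ψ = P/(ρg) = 232.3×1000 / (1000 × 9.81) = 23.68 m.
Total head at MW-2: h = z + ψ = 167.63 + 23.68 = 191.31 m.
Total head at MW-7: h = 187.29 m (water level in the piezometer is the total head).
Head difference: h(MW-2) − h(MW-7) = 191.31 − 187.29 = 4.02 m.
Hydraulic gradient: i = |Δh| / L = 4.02 / 1750.2 = 0.00230.

i ≈ 0.00230 m/m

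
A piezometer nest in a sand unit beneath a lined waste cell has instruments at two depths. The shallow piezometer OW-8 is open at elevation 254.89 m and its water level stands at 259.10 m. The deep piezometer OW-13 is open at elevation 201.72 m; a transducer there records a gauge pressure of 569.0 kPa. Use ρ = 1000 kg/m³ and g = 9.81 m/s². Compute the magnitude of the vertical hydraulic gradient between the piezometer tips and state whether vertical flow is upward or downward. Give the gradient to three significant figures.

|i_v| ≈ 0.0117; vertical flow is upward

Total head at OW-8: h = 259.10 m (water level in the standpipe).
Pressure head at OW-13: ψ = P/(ρg) = 569.0×1000 / (1000 × 9.81) = 58.00 m.
Total head at OW-13: h = z + ψ = 201.72 + 58.00 = 259.72 m.
Δh = h(OW-8) − h(OW-13) = 259.10 − 259.72 = -0.62 m.
Vertical separation Δz = 254.89 − 201.72 = 53.17 m.
|i_v| = |Δh| / Δz = 0.62 / 53.17 = 0.0117.
Head is higher in the deep piezometer, so vertical flow is upward (discharge condition).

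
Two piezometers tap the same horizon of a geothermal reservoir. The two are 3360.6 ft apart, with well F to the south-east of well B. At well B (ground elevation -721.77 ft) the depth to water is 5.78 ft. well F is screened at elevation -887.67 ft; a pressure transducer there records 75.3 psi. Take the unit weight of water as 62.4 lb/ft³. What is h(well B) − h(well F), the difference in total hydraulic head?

Δh ≈ -13.65 ft

Total head at well B: h = -721.77 − 5.78 = -727.55 ft.
Pressure head at well F: ψ = 144·P/γ = 144 × 75.3 / 62.4 = 173.77 ft.
Total head at well F: h = z + ψ = -887.67 + 173.77 = -713.90 ft.
Head difference: h(well B) − h(well F) = -727.55 − (-713.90) = -13.65 ft.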